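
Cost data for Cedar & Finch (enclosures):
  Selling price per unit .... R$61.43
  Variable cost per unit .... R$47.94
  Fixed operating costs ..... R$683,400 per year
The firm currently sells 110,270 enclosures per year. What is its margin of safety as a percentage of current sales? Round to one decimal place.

Each unit contributes R$61.43 − R$47.94 = R$13.49. Break-even units = R$683,400 ÷ R$13.49 = 50,659.75; break-even revenue = 50,659.75 × R$61.43 = R$3,112,028.32.
Actual sales revenue = 110,270 × R$61.43 = R$6,773,886.10.
Margin of safety = (R$6,773,886.10 − R$3,112,028.32) ÷ R$6,773,886.10 = 54.1%.

54.1%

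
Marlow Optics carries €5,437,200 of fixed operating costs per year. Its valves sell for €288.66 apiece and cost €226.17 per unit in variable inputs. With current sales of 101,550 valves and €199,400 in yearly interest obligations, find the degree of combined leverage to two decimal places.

8.95

Contribution at this volume is 101,550 × €62.49 = €6,345,859.50.
Subtracting fixed costs: EBIT = €6,345,859.50 − €5,437,200 = €908,659.50. Interest = €199,400.00, so EBIT − I = €709,259.50.
DCL = contribution ÷ (EBIT − I) = €6,345,859.50 ÷ €709,259.50 = 8.9472.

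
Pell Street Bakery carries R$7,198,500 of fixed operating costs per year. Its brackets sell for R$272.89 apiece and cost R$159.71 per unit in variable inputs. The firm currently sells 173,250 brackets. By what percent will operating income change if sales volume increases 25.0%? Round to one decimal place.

+39.5%

At 173,250 units, contribution = 173,250 × R$113.18 = R$19,608,435.00.
Operating income = contribution − fixed costs = R$19,608,435.00 − R$7,198,500 = R$12,409,935.00.
Degree of operating leverage = R$19,608,435.00 / R$12,409,935.00 = 1.5801.
Operating income changes by 1.5801 × +25.0% = +39.5%.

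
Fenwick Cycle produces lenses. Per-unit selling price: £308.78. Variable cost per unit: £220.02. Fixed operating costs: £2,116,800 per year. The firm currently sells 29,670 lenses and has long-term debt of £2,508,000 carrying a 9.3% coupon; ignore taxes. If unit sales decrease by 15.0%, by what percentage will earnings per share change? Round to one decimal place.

Total contribution margin = 29,670 × £88.76 = £2,633,509.20.
Operating income = contribution − fixed costs = £2,633,509.20 − £2,116,800 = £516,709.20.
After interest of £233,244.00, pre-tax earnings = £283,465.20.
DCL = total CM / (EBIT − I) = £2,633,509.20 / £283,465.20 = 9.2904.
%ΔEPS = DCL × %ΔSales = 9.2904 × -15.0% = -139.4%.

-139.4%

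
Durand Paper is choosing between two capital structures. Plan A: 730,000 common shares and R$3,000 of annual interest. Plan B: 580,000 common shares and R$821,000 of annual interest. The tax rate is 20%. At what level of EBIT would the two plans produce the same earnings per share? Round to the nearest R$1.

At indifference, (EBIT − 3,000)(1 − t)/730,000 = (EBIT − 821,000)(1 − t)/580,000.
Cancelling (1 − t) and cross-multiplying: 580,000·(EBIT − 3,000) = 730,000·(EBIT − 821,000).
EBIT × (730,000 − 580,000) = 821,000 × 730,000 − 3,000 × 580,000 = 597,590,000,000, so EBIT = 597,590,000,000 ÷ 150,000 = 3,983,933.33.

R$3,983,933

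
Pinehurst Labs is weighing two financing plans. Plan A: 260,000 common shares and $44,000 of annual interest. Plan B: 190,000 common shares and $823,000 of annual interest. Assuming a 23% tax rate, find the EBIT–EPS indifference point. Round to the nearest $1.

$2,937,429

At indifference, (EBIT − 44,000)(1 − t)/260,000 = (EBIT − 823,000)(1 − t)/190,000.
Cancelling (1 − t) and cross-multiplying: 190,000·(EBIT − 44,000) = 260,000·(EBIT − 823,000).
Solving, EBIT = (823,000·260,000 − 44,000·190,000) / (260,000 − 190,000) = 205,620,000,000 / 70,000 = 2,937,428.57.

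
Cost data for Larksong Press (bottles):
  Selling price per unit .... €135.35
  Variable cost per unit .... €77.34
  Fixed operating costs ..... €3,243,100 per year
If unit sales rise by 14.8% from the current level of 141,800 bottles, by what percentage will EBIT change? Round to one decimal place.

+24.4%

At 141,800 units, contribution = 141,800 × €58.01 = €8,225,818.00.
Operating income = contribution − fixed costs = €8,225,818.00 − €3,243,100 = €4,982,718.00.
DOL = contribution ÷ EBIT = €8,225,818.00 ÷ €4,982,718.00 = 1.6509.
Operating income changes by 1.6509 × +14.8% = +24.4%.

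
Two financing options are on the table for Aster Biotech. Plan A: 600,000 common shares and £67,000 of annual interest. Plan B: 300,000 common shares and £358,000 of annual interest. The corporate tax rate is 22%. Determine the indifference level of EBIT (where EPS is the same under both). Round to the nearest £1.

Set EPS_A = EPS_B: (EBIT − £67,000)(1 − 0.22) ÷ 600,000 = (EBIT − £358,000)(1 − 0.22) ÷ 300,000.
Cancelling (1 − t) and cross-multiplying: 300,000·(EBIT − 67,000) = 600,000·(EBIT − 358,000).
EBIT × (600,000 − 300,000) = 358,000 × 600,000 − 67,000 × 300,000 = 194,700,000,000, so EBIT = 194,700,000,000 ÷ 300,000 = 649,000.00.

£649,000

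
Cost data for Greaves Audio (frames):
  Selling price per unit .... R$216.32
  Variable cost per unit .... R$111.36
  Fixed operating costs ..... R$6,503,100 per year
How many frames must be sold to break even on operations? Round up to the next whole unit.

61,958 frames

Unit CM = price − variable cost = R$216.32 − R$111.36 = R$104.96.
Break-even volume = fixed costs ÷ CM per unit = R$6,503,100 ÷ R$104.96 = 61,957.89, so 61,958 frames.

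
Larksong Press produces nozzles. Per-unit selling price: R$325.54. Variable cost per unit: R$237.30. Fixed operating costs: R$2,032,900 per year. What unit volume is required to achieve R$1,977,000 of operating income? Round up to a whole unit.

Each unit contributes R$325.54 − R$237.30 = R$88.24.
Need Q such that Q × R$88.24 − R$2,032,900 = R$1,977,000, i.e. Q = R$4,009,900 / R$88.24 = 45,443.11 → 45,444.

45,444 nozzles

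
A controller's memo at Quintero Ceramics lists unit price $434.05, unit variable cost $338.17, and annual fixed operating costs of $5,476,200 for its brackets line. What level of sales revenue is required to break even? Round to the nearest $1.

CM per unit = $434.05 − $338.17 = $95.88; CM ratio = $95.88 / $434.05 = 0.2209.
Break-even revenue = fixed costs × price ÷ CM = $5,476,200 × $434.05 ÷ $95.88 = $24,790,828.

$24,790,828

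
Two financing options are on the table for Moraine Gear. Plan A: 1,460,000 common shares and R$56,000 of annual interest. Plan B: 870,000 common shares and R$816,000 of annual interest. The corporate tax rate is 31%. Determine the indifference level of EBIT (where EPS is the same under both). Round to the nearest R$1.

Set EPS_A = EPS_B: (EBIT − R$56,000)(1 − 0.31) ÷ 1,460,000 = (EBIT − R$816,000)(1 − 0.31) ÷ 870,000.
Cancelling (1 − t) and cross-multiplying: 870,000·(EBIT − 56,000) = 1,460,000·(EBIT − 816,000).
EBIT × (1,460,000 − 870,000) = 816,000 × 1,460,000 − 56,000 × 870,000 = 1,142,640,000,000, so EBIT = 1,142,640,000,000 ÷ 590,000 = 1,936,677.97.

R$1,936,678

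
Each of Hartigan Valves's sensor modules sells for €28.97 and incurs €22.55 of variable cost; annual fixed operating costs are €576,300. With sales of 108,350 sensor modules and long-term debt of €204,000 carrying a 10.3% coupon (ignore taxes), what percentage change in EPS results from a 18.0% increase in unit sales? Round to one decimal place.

At 108,350 units, contribution = 108,350 × €6.42 = €695,607.00.
Subtracting fixed costs: EBIT = €695,607.00 − €576,300 = €119,307.00.
Interest = €21,012.00, so EBIT − I = €98,295.00.
DCL = total CM / (EBIT − I) = €695,607.00 / €98,295.00 = 7.0767.
EPS therefore changes by 7.0767 × (+18.0%) = +127.4%.

+127.4%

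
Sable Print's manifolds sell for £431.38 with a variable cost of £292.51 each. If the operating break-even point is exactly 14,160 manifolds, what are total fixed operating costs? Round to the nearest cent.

£1,966,399.20

Each unit contributes £431.38 − £292.51 = £138.87.
Since BE = FC / CM, FC = 14,160 × £138.87 = £1,966,399.20.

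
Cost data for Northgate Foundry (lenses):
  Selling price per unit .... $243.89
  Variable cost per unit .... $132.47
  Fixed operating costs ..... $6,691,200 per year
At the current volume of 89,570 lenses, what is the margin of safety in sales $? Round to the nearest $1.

$7,198,694

Each unit contributes $243.89 − $132.47 = $111.42. Break-even units = $6,691,200 ÷ $111.42 = 60,053.85; break-even revenue = 60,053.85 × $243.89 = $14,646,533.55.
Actual sales revenue = 89,570 × $243.89 = $21,845,227.30.
Margin of safety = $21,845,227.30 − $14,646,533.55 = $7,198,694.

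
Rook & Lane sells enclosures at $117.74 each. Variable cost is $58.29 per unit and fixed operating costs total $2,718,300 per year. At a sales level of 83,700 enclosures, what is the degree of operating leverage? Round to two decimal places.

Total contribution margin = 83,700 × $59.45 = $4,975,965.00.
Subtracting fixed costs: EBIT = $4,975,965.00 − $2,718,300 = $2,257,665.00.
Degree of operating leverage = $4,975,965.00 / $2,257,665.00 = 2.2040.

2.20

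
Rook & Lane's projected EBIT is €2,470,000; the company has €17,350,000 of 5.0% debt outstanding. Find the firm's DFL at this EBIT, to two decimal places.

1.54

Annual interest charges come to €867,500.00.
DFL = EBIT ÷ (EBIT − I) = €2,470,000 ÷ (€2,470,000 − €867,500.00) = €2,470,000 ÷ €1,602,500.00 = 1.5413.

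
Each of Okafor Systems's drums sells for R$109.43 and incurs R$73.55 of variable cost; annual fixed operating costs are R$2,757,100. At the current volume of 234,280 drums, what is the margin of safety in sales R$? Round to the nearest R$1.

Unit CM = price − variable cost = R$109.43 − R$73.55 = R$35.88. Break-even units = R$2,757,100 ÷ R$35.88 = 76,842.25; break-even revenue = 76,842.25 × R$109.43 = R$8,408,847.63.
Actual sales revenue = 234,280 × R$109.43 = R$25,637,260.40.
Margin of safety = R$25,637,260.40 − R$8,408,847.63 = R$17,228,413.

R$17,228,413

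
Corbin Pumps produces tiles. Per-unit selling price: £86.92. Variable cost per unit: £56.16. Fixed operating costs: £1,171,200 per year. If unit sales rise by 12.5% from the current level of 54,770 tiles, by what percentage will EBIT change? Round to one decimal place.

+41.0%

Total contribution margin = 54,770 × £30.76 = £1,684,725.20.
Operating income = contribution − fixed costs = £1,684,725.20 − £1,171,200 = £513,525.20.
DOL = contribution ÷ EBIT = £1,684,725.20 ÷ £513,525.20 = 3.2807.
%ΔEBIT = DOL × %ΔSales = 3.2807 × +12.5% = +41.0%.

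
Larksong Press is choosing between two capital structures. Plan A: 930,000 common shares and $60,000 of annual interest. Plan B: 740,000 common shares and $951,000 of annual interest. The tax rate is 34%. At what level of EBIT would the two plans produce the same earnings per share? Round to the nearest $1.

At indifference, (EBIT − 60,000)(1 − t)/930,000 = (EBIT − 951,000)(1 − t)/740,000.
Cancelling (1 − t) and cross-multiplying: 740,000·(EBIT − 60,000) = 930,000·(EBIT − 951,000).
EBIT × (930,000 − 740,000) = 951,000 × 930,000 − 60,000 × 740,000 = 840,030,000,000, so EBIT = 840,030,000,000 ÷ 190,000 = 4,421,210.53.

$4,421,211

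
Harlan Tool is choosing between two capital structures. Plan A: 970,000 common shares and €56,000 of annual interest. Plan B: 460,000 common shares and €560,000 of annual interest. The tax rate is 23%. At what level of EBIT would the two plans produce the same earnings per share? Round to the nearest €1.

€1,014,588

Set EPS_A = EPS_B: (EBIT − €56,000)(1 − 0.23) ÷ 970,000 = (EBIT − €560,000)(1 − 0.23) ÷ 460,000.
Cancelling (1 − t) and cross-multiplying: 460,000·(EBIT − 56,000) = 970,000·(EBIT − 560,000).
EBIT × (970,000 − 460,000) = 560,000 × 970,000 − 56,000 × 460,000 = 517,440,000,000, so EBIT = 517,440,000,000 ÷ 510,000 = 1,014,588.24.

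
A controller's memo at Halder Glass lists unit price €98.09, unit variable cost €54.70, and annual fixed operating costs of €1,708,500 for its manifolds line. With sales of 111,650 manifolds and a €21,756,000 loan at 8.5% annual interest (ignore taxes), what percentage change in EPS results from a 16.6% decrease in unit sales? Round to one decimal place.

Total contribution margin = 111,650 × €43.39 = €4,844,493.50.
Operating income = contribution − fixed costs = €4,844,493.50 − €1,708,500 = €3,135,993.50.
After interest of €1,849,260.00, pre-tax earnings = €1,286,733.50.
Degree of combined leverage = contribution ÷ (EBIT − I) = €4,844,493.50 ÷ €1,286,733.50 = 3.7650.
EPS therefore changes by 3.7650 × (-16.6%) = -62.5%.

-62.5%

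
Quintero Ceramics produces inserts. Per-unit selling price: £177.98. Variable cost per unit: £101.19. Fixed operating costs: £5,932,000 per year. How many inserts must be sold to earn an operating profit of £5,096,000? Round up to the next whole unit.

Each unit contributes £177.98 − £101.19 = £76.79.
Need Q such that Q × £76.79 − £5,932,000 = £5,096,000, i.e. Q = £11,028,000 / £76.79 = 143,612.45 → 143,613.

143,613 inserts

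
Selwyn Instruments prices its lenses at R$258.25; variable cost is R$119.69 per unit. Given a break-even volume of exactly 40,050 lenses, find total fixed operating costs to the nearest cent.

Contribution margin per unit = R$258.25 − R$119.69 = R$138.56.
Since BE = FC / CM, FC = 40,050 × R$138.56 = R$5,549,328.00.

R$5,549,328.00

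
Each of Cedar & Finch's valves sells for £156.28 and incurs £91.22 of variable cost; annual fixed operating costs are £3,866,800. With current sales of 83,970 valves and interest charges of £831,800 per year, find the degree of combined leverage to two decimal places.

Contribution at this volume is 83,970 × £65.06 = £5,463,088.20.
Subtracting fixed costs: EBIT = £5,463,088.20 − £3,866,800 = £1,596,288.20. Interest = £831,800.00.
DOL = £5,463,088.20 ÷ £1,596,288.20 = 3.4224; DFL = £1,596,288.20 ÷ £764,488.20 = 2.0880.
DCL = DOL × DFL = 3.4224 × 2.0880 = 7.1460.

7.15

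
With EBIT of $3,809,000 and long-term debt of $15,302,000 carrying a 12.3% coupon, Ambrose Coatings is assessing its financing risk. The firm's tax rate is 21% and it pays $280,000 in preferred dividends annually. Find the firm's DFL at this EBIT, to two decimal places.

Annual interest charges come to $1,882,146.00.
Preferred dividends grossed up pre-tax: $280,000 / (1 − 0.21) = $354,430.38.
DFL = EBIT ÷ [EBIT − I − D_p/(1−t)] = $3,809,000 ÷ [$3,809,000 − $1,882,146.00 − $354,430.38] = $3,809,000 ÷ $1,572,423.62 = 2.4224.

2.42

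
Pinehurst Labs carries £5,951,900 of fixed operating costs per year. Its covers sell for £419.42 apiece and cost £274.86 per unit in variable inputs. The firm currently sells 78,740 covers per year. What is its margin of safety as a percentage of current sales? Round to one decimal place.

Each unit contributes £419.42 − £274.86 = £144.56. Break-even units = £5,951,900 ÷ £144.56 = 41,172.52; break-even revenue = 41,172.52 × £419.42 = £17,268,579.81.
Actual sales revenue = 78,740 × £419.42 = £33,025,130.80.
Margin of safety = (£33,025,130.80 − £17,268,579.81) ÷ £33,025,130.80 = 47.7%.

47.7%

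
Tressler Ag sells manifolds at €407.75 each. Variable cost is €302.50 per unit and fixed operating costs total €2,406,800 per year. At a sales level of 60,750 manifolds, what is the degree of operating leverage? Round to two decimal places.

1.60

Total contribution margin = 60,750 × €105.25 = €6,393,937.50.
Operating income = contribution − fixed costs = €6,393,937.50 − €2,406,800 = €3,987,137.50.
So DOL = total CM / EBIT = €6,393,937.50 / €3,987,137.50 = 1.6036.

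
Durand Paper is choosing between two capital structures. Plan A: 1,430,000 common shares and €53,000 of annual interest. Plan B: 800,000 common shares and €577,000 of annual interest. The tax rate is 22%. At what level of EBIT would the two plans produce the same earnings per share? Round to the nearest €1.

Set EPS_A = EPS_B: (EBIT − €53,000)(1 − 0.22) ÷ 1,430,000 = (EBIT − €577,000)(1 − 0.22) ÷ 800,000.
The (1 − t) factor cancels: (EBIT − 53,000) × 800,000 = (EBIT − 577,000) × 1,430,000.
EBIT × (1,430,000 − 800,000) = 577,000 × 1,430,000 − 53,000 × 800,000 = 782,710,000,000, so EBIT = 782,710,000,000 ÷ 630,000 = 1,242,396.83.

€1,242,397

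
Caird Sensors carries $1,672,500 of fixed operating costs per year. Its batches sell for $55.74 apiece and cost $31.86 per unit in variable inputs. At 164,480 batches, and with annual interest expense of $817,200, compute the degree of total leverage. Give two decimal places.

Total contribution margin = 164,480 × $23.88 = $3,927,782.40.
EBIT = $3,927,782.40 − $1,672,500 = $2,255,282.40. Interest = $817,200.00, so EBIT − I = $1,438,082.40.
Degree of total leverage = total CM / (EBIT − interest) = $3,927,782.40 / $1,438,082.40 = 2.7313.

2.73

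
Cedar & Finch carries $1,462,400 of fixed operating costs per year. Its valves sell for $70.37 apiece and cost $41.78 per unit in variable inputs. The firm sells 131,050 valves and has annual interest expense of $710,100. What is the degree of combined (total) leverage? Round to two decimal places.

2.38

Contribution at this volume is 131,050 × $28.59 = $3,746,719.50.
Operating income = contribution − fixed costs = $3,746,719.50 − $1,462,400 = $2,284,319.50. Interest = $710,100.00.
DOL = $3,746,719.50 ÷ $2,284,319.50 = 1.6402; DFL = $2,284,319.50 ÷ $1,574,219.50 = 1.4511.
Combined leverage = 1.6402 × 1.4511 = 2.3801.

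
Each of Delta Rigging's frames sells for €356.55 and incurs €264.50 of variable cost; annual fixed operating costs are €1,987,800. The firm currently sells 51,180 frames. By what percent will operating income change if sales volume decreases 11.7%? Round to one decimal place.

Total contribution margin = 51,180 × €92.05 = €4,711,119.00.
Operating income = contribution − fixed costs = €4,711,119.00 − €1,987,800 = €2,723,319.00.
So DOL = total CM / EBIT = €4,711,119.00 / €2,723,319.00 = 1.7299.
%ΔEBIT = DOL × %ΔSales = 1.7299 × -11.7% = -20.2%.

-20.2%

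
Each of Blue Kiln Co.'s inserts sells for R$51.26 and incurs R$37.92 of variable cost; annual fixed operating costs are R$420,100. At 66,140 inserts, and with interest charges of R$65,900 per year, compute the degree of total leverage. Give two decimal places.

At 66,140 units, contribution = 66,140 × R$13.34 = R$882,307.60.
EBIT = R$882,307.60 − R$420,100 = R$462,207.60. Interest = R$65,900.00, so EBIT − I = R$396,307.60.
DCL = contribution ÷ (EBIT − I) = R$882,307.60 ÷ R$396,307.60 = 2.2263.

2.23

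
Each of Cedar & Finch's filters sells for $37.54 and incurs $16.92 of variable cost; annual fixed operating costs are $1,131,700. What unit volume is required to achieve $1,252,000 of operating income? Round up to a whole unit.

Unit CM = price − variable cost = $37.54 − $16.92 = $20.62.
Required volume = (fixed costs + target profit) ÷ CM = ($1,131,700 + $1,252,000) ÷ $20.62 = 115,601.36, so 115,602 filters.

115,602 filters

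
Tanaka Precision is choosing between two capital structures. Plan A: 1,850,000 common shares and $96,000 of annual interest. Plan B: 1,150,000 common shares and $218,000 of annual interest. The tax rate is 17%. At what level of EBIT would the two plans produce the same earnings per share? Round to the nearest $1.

At indifference, (EBIT − 96,000)(1 − t)/1,850,000 = (EBIT − 218,000)(1 − t)/1,150,000.
The (1 − t) factor cancels: (EBIT − 96,000) × 1,150,000 = (EBIT − 218,000) × 1,850,000.
EBIT × (1,850,000 − 1,150,000) = 218,000 × 1,850,000 − 96,000 × 1,150,000 = 292,900,000,000, so EBIT = 292,900,000,000 ÷ 700,000 = 418,428.57.

$418,429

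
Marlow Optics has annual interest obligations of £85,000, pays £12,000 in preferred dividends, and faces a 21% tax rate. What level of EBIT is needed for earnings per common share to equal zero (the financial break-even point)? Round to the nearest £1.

£100,190

Grossing the preferred dividend up to pre-tax terms: £12,000 / (1 − 0.21) = £15,189.87.
EPS = 0 when EBIT covers interest plus the pre-tax preferred burden: £85,000 + £15,189.87 = £100,189.87.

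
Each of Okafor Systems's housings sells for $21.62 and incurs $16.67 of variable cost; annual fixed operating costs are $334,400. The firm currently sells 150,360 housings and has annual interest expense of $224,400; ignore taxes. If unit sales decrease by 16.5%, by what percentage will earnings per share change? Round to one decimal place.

-66.2%

At 150,360 units, contribution = 150,360 × $4.95 = $744,282.00.
EBIT = $744,282.00 − $334,400 = $409,882.00.
Interest = $224,400.00, so EBIT − I = $185,482.00.
Degree of combined leverage = contribution ÷ (EBIT − I) = $744,282.00 ÷ $185,482.00 = 4.0127.
%ΔEPS = DCL × %ΔSales = 4.0127 × -16.5% = -66.2%.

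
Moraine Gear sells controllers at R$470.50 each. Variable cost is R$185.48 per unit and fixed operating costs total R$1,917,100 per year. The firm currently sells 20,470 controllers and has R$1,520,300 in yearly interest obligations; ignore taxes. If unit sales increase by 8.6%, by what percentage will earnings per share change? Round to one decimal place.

+20.9%

At 20,470 units, contribution = 20,470 × R$285.02 = R$5,834,359.40.
EBIT = R$5,834,359.40 − R$1,917,100 = R$3,917,259.40.
Interest = R$1,520,300.00, so EBIT − I = R$2,396,959.40.
DCL = total CM / (EBIT − I) = R$5,834,359.40 / R$2,396,959.40 = 2.4341.
%ΔEPS = DCL × %ΔSales = 2.4341 × +8.6% = +20.9%.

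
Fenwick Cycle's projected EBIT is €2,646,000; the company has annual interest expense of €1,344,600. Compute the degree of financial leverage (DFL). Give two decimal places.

2.03

Interest = €1,344,600.00.
Degree of financial leverage = EBIT / (EBIT − interest) = €2,646,000 / €1,301,400.00 = 2.0332.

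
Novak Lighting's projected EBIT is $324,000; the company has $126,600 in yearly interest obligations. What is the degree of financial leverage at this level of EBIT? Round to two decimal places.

1.64

Interest = $126,600.00.
DFL = EBIT ÷ (EBIT − I) = $324,000 ÷ ($324,000 − $126,600.00) = $324,000 ÷ $197,400.00 = 1.6413.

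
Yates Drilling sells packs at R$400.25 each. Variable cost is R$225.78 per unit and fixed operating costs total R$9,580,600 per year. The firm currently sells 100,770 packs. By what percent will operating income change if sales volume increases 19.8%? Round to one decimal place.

+43.5%

Contribution at this volume is 100,770 × R$174.47 = R$17,581,341.90.
Operating income = contribution − fixed costs = R$17,581,341.90 − R$9,580,600 = R$8,000,741.90.
So DOL = total CM / EBIT = R$17,581,341.90 / R$8,000,741.90 = 2.1975.
Operating income changes by 2.1975 × +19.8% = +43.5%.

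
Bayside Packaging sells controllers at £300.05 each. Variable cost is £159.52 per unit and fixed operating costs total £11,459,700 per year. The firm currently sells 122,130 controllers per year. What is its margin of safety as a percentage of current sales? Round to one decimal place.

Unit CM = price − variable cost = £300.05 − £159.52 = £140.53. Break-even units = £11,459,700 ÷ £140.53 = 81,546.29; break-even revenue = 81,546.29 × £300.05 = £24,467,964.03.
Actual sales revenue = 122,130 × £300.05 = £36,645,106.50.
Margin of safety = (£36,645,106.50 − £24,467,964.03) ÷ £36,645,106.50 = 33.2%.

33.2%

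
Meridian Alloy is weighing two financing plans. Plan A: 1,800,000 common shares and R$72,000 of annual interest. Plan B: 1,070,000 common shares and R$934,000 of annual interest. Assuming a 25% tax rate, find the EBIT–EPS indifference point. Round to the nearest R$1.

R$2,197,479

Set EPS_A = EPS_B: (EBIT − R$72,000)(1 − 0.25) ÷ 1,800,000 = (EBIT − R$934,000)(1 − 0.25) ÷ 1,070,000.
The (1 − t) factor cancels: (EBIT − 72,000) × 1,070,000 = (EBIT − 934,000) × 1,800,000.
Solving, EBIT = (934,000·1,800,000 − 72,000·1,070,000) / (1,800,000 − 1,070,000) = 1,604,160,000,000 / 730,000 = 2,197,479.45.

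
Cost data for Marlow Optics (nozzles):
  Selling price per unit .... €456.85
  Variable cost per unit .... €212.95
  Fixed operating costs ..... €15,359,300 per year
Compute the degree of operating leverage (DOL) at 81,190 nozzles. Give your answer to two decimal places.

Total contribution margin = 81,190 × €243.90 = €19,802,241.00.
Operating income = contribution − fixed costs = €19,802,241.00 − €15,359,300 = €4,442,941.00.
So DOL = total CM / EBIT = €19,802,241.00 / €4,442,941.00 = 4.4570.

4.46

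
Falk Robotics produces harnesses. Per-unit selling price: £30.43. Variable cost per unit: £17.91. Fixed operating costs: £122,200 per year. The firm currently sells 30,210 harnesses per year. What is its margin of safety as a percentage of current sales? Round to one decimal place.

Each unit contributes £30.43 − £17.91 = £12.52. Break-even units = £122,200 ÷ £12.52 = 9,760.38; break-even revenue = 9,760.38 × £30.43 = £297,008.47.
Current sales = 30,210 × £30.43 = £919,290.30.
Margin of safety = (£919,290.30 − £297,008.47) ÷ £919,290.30 = 67.7%.

67.7%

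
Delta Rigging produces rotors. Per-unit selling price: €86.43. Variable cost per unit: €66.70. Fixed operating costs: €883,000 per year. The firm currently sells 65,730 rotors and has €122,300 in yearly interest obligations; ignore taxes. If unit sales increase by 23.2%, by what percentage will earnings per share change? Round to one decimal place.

Total contribution margin = 65,730 × €19.73 = €1,296,852.90.
EBIT = €1,296,852.90 − €883,000 = €413,852.90.
Interest = €122,300.00, so EBIT − I = €291,552.90.
Degree of combined leverage = contribution ÷ (EBIT − I) = €1,296,852.90 ÷ €291,552.90 = 4.4481.
EPS therefore changes by 4.4481 × (+23.2%) = +103.2%.

+103.2%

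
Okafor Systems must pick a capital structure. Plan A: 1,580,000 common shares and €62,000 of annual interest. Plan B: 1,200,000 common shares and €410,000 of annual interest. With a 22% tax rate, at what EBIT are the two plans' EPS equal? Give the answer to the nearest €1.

Set EPS_A = EPS_B: (EBIT − €62,000)(1 − 0.22) ÷ 1,580,000 = (EBIT − €410,000)(1 − 0.22) ÷ 1,200,000.
Cancelling (1 − t) and cross-multiplying: 1,200,000·(EBIT − 62,000) = 1,580,000·(EBIT − 410,000).
EBIT × (1,580,000 − 1,200,000) = 410,000 × 1,580,000 − 62,000 × 1,200,000 = 573,400,000,000, so EBIT = 573,400,000,000 ÷ 380,000 = 1,508,947.37.

€1,508,947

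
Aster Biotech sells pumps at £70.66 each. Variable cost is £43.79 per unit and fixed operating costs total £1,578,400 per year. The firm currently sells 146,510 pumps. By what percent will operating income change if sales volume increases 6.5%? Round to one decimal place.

At 146,510 units, contribution = 146,510 × £26.87 = £3,936,723.70.
Subtracting fixed costs: EBIT = £3,936,723.70 − £1,578,400 = £2,358,323.70.
Degree of operating leverage = £3,936,723.70 / £2,358,323.70 = 1.6693.
So EBIT moves 1.6693 × (+6.5%) = +10.9%.

+10.9%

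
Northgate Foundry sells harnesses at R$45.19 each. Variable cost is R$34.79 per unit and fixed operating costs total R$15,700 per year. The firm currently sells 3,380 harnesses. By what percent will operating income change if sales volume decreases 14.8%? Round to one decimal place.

-26.7%

Contribution at this volume is 3,380 × R$10.40 = R$35,152.00.
Subtracting fixed costs: EBIT = R$35,152.00 − R$15,700 = R$19,452.00.
Degree of operating leverage = R$35,152.00 / R$19,452.00 = 1.8071.
So EBIT moves 1.8071 × (-14.8%) = -26.7%.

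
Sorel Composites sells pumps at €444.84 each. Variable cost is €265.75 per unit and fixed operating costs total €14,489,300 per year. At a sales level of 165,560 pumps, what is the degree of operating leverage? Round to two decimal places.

At 165,560 units, contribution = 165,560 × €179.09 = €29,650,140.40.
Operating income = contribution − fixed costs = €29,650,140.40 − €14,489,300 = €15,160,840.40.
DOL = contribution ÷ EBIT = €29,650,140.40 ÷ €15,160,840.40 = 1.9557.

1.96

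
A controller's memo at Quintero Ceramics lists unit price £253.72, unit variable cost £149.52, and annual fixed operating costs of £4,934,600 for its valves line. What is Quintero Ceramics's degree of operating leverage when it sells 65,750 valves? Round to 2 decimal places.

At 65,750 units, contribution = 65,750 × £104.20 = £6,851,150.00.
EBIT = £6,851,150.00 − £4,934,600 = £1,916,550.00.
So DOL = total CM / EBIT = £6,851,150.00 / £1,916,550.00 = 3.5747.

3.57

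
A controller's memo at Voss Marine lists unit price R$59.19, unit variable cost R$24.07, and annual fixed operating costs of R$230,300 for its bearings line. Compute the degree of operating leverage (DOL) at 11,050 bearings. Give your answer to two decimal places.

Total contribution margin = 11,050 × R$35.12 = R$388,076.00.
EBIT = R$388,076.00 − R$230,300 = R$157,776.00.
Degree of operating leverage = R$388,076.00 / R$157,776.00 = 2.4597.

2.46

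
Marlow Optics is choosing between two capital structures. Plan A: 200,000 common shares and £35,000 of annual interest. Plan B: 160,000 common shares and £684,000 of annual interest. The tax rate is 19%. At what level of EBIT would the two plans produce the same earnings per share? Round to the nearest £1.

At indifference, (EBIT − 35,000)(1 − t)/200,000 = (EBIT − 684,000)(1 − t)/160,000.
Cancelling (1 − t) and cross-multiplying: 160,000·(EBIT − 35,000) = 200,000·(EBIT − 684,000).
EBIT × (200,000 − 160,000) = 684,000 × 200,000 − 35,000 × 160,000 = 131,200,000,000, so EBIT = 131,200,000,000 ÷ 40,000 = 3,280,000.00.

£3,280,000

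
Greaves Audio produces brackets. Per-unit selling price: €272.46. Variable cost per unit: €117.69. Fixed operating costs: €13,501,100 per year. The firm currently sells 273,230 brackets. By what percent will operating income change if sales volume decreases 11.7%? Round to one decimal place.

-17.2%

At 273,230 units, contribution = 273,230 × €154.77 = €42,287,807.10.
Subtracting fixed costs: EBIT = €42,287,807.10 − €13,501,100 = €28,786,707.10.
Degree of operating leverage = €42,287,807.10 / €28,786,707.10 = 1.4690.
%ΔEBIT = DOL × %ΔSales = 1.4690 × -11.7% = -17.2%.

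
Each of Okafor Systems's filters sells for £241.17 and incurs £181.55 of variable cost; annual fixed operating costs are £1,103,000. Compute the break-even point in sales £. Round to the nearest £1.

CM per unit = £241.17 − £181.55 = £59.62; CM ratio = £59.62 / £241.17 = 0.2472.
Break-even sales = FC ÷ CM ratio = £1,103,000 × £241.17 / £59.62 = £4,461,766.

£4,461,766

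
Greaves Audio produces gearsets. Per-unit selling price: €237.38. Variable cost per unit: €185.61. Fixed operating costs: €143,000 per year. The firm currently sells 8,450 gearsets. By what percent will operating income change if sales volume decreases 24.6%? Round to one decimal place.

Total contribution margin = 8,450 × €51.77 = €437,456.50.
EBIT = €437,456.50 − €143,000 = €294,456.50.
DOL = contribution ÷ EBIT = €437,456.50 ÷ €294,456.50 = 1.4856.
Operating income changes by 1.4856 × -24.6% = -36.5%.

-36.5%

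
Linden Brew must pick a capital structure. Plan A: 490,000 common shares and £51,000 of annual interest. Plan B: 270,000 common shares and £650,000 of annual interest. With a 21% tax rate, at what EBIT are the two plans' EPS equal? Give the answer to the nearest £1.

Set EPS_A = EPS_B: (EBIT − £51,000)(1 − 0.21) ÷ 490,000 = (EBIT − £650,000)(1 − 0.21) ÷ 270,000.
Cancelling (1 − t) and cross-multiplying: 270,000·(EBIT − 51,000) = 490,000·(EBIT − 650,000).
Solving, EBIT = (650,000·490,000 − 51,000·270,000) / (490,000 − 270,000) = 304,730,000,000 / 220,000 = 1,385,136.36.

£1,385,136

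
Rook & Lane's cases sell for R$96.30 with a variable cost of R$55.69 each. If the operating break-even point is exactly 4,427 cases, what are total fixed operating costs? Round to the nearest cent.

R$179,780.47

Contribution margin per unit = R$96.30 − R$55.69 = R$40.61.
Fixed costs = break-even units × CM = 4,427 × R$40.61 = R$179,780.47.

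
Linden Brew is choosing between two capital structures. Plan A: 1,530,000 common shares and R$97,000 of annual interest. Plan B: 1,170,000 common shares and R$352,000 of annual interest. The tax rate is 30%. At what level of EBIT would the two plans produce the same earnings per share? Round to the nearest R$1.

R$1,180,750

At indifference, (EBIT − 97,000)(1 − t)/1,530,000 = (EBIT − 352,000)(1 − t)/1,170,000.
Cancelling (1 − t) and cross-multiplying: 1,170,000·(EBIT − 97,000) = 1,530,000·(EBIT − 352,000).
EBIT × (1,530,000 − 1,170,000) = 352,000 × 1,530,000 − 97,000 × 1,170,000 = 425,070,000,000, so EBIT = 425,070,000,000 ÷ 360,000 = 1,180,750.00.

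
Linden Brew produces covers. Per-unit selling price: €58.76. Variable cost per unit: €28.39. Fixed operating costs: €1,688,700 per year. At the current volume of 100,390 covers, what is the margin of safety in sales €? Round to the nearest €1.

€2,631,613

Each unit contributes €58.76 − €28.39 = €30.37. Break-even units = €1,688,700 ÷ €30.37 = 55,604.21; break-even revenue = 55,604.21 × €58.76 = €3,267,303.65.
Actual sales revenue = 100,390 × €58.76 = €5,898,916.40.
Margin of safety = €5,898,916.40 − €3,267,303.65 = €2,631,613.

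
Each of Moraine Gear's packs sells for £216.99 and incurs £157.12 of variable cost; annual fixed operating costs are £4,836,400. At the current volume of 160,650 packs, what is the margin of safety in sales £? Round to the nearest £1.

Contribution margin per unit = £216.99 − £157.12 = £59.87. Break-even units = £4,836,400 ÷ £59.87 = 80,781.69; break-even revenue = 80,781.69 × £216.99 = £17,528,819.71.
Actual sales revenue = 160,650 × £216.99 = £34,859,443.50.
Margin of safety = £34,859,443.50 − £17,528,819.71 = £17,330,624.

£17,330,624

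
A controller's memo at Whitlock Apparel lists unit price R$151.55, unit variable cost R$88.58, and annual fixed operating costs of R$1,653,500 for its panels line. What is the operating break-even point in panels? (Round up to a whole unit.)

26,259 panels

Each unit contributes R$151.55 − R$88.58 = R$62.97.
Units to break even: R$1,653,500 ÷ R$62.97 = 26,258.54, rounded up to 26,259.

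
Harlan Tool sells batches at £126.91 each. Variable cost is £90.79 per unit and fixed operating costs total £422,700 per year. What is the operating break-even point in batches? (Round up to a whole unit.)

11,703 batches

Each unit contributes £126.91 − £90.79 = £36.12.
Break-even volume = fixed costs ÷ CM per unit = £422,700 ÷ £36.12 = 11,702.66, so 11,703 batches.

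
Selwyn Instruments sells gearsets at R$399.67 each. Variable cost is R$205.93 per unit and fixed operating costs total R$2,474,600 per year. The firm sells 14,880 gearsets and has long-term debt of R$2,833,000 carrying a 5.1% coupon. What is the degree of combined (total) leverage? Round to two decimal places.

At 14,880 units, contribution = 14,880 × R$193.74 = R$2,882,851.20.
Subtracting fixed costs: EBIT = R$2,882,851.20 − R$2,474,600 = R$408,251.20. Interest = R$144,483.00.
DOL = R$2,882,851.20 ÷ R$408,251.20 = 7.0615; DFL = R$408,251.20 ÷ R$263,768.20 = 1.5478.
DCL = DOL × DFL = 7.0615 × 1.5478 = 10.9298.

10.93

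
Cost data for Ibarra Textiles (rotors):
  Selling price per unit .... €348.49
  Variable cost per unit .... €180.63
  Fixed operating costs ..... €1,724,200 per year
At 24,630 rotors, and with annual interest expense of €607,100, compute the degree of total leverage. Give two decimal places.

Total contribution margin = 24,630 × €167.86 = €4,134,391.80.
EBIT = €4,134,391.80 − €1,724,200 = €2,410,191.80. Interest = €607,100.00, so EBIT − I = €1,803,091.80.
DCL = contribution ÷ (EBIT − I) = €4,134,391.80 ÷ €1,803,091.80 = 2.2929.

2.29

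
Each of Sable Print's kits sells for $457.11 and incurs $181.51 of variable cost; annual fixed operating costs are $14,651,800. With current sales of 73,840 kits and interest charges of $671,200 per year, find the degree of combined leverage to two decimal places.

4.05

Total contribution margin = 73,840 × $275.60 = $20,350,304.00.
Operating income = contribution − fixed costs = $20,350,304.00 − $14,651,800 = $5,698,504.00. Interest = $671,200.00, so EBIT − I = $5,027,304.00.
Degree of total leverage = total CM / (EBIT − interest) = $20,350,304.00 / $5,027,304.00 = 4.0480.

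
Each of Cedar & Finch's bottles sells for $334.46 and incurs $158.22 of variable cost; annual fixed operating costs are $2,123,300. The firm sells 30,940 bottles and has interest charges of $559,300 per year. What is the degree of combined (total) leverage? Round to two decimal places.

1.97

Total contribution margin = 30,940 × $176.24 = $5,452,865.60.
Operating income = contribution − fixed costs = $5,452,865.60 − $2,123,300 = $3,329,565.60. Interest = $559,300.00, so EBIT − I = $2,770,265.60.
Degree of total leverage = total CM / (EBIT − interest) = $5,452,865.60 / $2,770,265.60 = 1.9684.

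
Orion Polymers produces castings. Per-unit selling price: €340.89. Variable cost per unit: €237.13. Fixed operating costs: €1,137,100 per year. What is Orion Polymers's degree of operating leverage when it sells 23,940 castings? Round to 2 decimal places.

1.84

At 23,940 units, contribution = 23,940 × €103.76 = €2,484,014.40.
Subtracting fixed costs: EBIT = €2,484,014.40 − €1,137,100 = €1,346,914.40.
DOL = contribution ÷ EBIT = €2,484,014.40 ÷ €1,346,914.40 = 1.8442.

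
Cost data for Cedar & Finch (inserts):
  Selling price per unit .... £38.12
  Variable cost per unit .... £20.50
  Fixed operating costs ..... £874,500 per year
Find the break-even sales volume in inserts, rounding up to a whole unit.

Unit CM = price − variable cost = £38.12 − £20.50 = £17.62.
Break-even volume = fixed costs ÷ CM per unit = £874,500 ÷ £17.62 = 49,631.10, so 49,632 inserts.

49,632 inserts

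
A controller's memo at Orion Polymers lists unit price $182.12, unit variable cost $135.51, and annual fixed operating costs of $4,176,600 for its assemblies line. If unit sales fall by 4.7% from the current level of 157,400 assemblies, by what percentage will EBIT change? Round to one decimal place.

-10.9%

At 157,400 units, contribution = 157,400 × $46.61 = $7,336,414.00.
EBIT = $7,336,414.00 − $4,176,600 = $3,159,814.00.
So DOL = total CM / EBIT = $7,336,414.00 / $3,159,814.00 = 2.3218.
%ΔEBIT = DOL × %ΔSales = 2.3218 × -4.7% = -10.9%.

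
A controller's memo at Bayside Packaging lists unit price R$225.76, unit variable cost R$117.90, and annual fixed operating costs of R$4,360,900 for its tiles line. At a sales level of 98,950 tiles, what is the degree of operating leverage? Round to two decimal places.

1.69

Contribution at this volume is 98,950 × R$107.86 = R$10,672,747.00.
EBIT = R$10,672,747.00 − R$4,360,900 = R$6,311,847.00.
Degree of operating leverage = R$10,672,747.00 / R$6,311,847.00 = 1.6909.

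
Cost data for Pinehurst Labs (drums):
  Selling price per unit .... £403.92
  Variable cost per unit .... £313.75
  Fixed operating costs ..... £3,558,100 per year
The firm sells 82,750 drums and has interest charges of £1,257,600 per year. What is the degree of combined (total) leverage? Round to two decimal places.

Total contribution margin = 82,750 × £90.17 = £7,461,567.50.
Operating income = contribution − fixed costs = £7,461,567.50 − £3,558,100 = £3,903,467.50. Interest = £1,257,600.00, so EBIT − I = £2,645,867.50.
Degree of total leverage = total CM / (EBIT − interest) = £7,461,567.50 / £2,645,867.50 = 2.8201.

2.82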